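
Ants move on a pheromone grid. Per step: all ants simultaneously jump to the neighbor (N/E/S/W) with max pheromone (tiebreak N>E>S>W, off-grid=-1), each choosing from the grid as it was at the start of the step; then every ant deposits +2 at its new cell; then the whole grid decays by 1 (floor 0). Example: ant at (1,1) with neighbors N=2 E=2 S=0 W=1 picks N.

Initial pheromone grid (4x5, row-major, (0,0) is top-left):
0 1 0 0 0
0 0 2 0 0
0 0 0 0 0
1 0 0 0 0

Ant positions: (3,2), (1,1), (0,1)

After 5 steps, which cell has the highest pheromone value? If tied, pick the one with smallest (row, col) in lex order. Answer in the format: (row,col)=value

Answer: (1,2)=11

Derivation:
Step 1: ant0:(3,2)->N->(2,2) | ant1:(1,1)->E->(1,2) | ant2:(0,1)->E->(0,2)
  grid max=3 at (1,2)
Step 2: ant0:(2,2)->N->(1,2) | ant1:(1,2)->N->(0,2) | ant2:(0,2)->S->(1,2)
  grid max=6 at (1,2)
Step 3: ant0:(1,2)->N->(0,2) | ant1:(0,2)->S->(1,2) | ant2:(1,2)->N->(0,2)
  grid max=7 at (1,2)
Step 4: ant0:(0,2)->S->(1,2) | ant1:(1,2)->N->(0,2) | ant2:(0,2)->S->(1,2)
  grid max=10 at (1,2)
Step 5: ant0:(1,2)->N->(0,2) | ant1:(0,2)->S->(1,2) | ant2:(1,2)->N->(0,2)
  grid max=11 at (1,2)
Final grid:
  0 0 9 0 0
  0 0 11 0 0
  0 0 0 0 0
  0 0 0 0 0
Max pheromone 11 at (1,2)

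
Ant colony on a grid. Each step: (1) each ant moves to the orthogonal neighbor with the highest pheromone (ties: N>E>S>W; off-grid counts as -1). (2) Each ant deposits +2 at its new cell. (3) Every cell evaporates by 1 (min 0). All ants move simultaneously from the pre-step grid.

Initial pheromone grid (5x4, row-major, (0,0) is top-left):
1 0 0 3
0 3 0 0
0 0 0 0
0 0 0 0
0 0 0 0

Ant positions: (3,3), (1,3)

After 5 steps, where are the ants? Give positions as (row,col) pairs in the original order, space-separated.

Step 1: ant0:(3,3)->N->(2,3) | ant1:(1,3)->N->(0,3)
  grid max=4 at (0,3)
Step 2: ant0:(2,3)->N->(1,3) | ant1:(0,3)->S->(1,3)
  grid max=3 at (0,3)
Step 3: ant0:(1,3)->N->(0,3) | ant1:(1,3)->N->(0,3)
  grid max=6 at (0,3)
Step 4: ant0:(0,3)->S->(1,3) | ant1:(0,3)->S->(1,3)
  grid max=5 at (0,3)
Step 5: ant0:(1,3)->N->(0,3) | ant1:(1,3)->N->(0,3)
  grid max=8 at (0,3)

(0,3) (0,3)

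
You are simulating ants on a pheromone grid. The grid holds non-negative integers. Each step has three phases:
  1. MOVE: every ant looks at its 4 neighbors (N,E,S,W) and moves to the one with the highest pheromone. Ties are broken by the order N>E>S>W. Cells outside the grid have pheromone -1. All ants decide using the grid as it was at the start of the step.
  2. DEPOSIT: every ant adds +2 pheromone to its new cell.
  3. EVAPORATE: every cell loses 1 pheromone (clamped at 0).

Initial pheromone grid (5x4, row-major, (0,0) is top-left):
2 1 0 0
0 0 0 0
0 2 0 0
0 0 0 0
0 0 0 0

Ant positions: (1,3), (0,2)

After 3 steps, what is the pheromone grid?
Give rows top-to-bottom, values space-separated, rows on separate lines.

After step 1: ants at (0,3),(0,1)
  1 2 0 1
  0 0 0 0
  0 1 0 0
  0 0 0 0
  0 0 0 0
After step 2: ants at (1,3),(0,0)
  2 1 0 0
  0 0 0 1
  0 0 0 0
  0 0 0 0
  0 0 0 0
After step 3: ants at (0,3),(0,1)
  1 2 0 1
  0 0 0 0
  0 0 0 0
  0 0 0 0
  0 0 0 0

1 2 0 1
0 0 0 0
0 0 0 0
0 0 0 0
0 0 0 0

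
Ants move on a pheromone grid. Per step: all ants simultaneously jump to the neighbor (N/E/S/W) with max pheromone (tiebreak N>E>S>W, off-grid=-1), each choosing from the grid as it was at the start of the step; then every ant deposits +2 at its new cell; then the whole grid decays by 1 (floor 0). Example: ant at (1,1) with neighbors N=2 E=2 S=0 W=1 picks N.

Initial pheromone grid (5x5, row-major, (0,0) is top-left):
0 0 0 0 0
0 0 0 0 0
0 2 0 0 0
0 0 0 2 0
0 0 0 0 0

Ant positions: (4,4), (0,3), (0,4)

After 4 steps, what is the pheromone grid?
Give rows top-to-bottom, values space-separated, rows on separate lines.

After step 1: ants at (3,4),(0,4),(1,4)
  0 0 0 0 1
  0 0 0 0 1
  0 1 0 0 0
  0 0 0 1 1
  0 0 0 0 0
After step 2: ants at (3,3),(1,4),(0,4)
  0 0 0 0 2
  0 0 0 0 2
  0 0 0 0 0
  0 0 0 2 0
  0 0 0 0 0
After step 3: ants at (2,3),(0,4),(1,4)
  0 0 0 0 3
  0 0 0 0 3
  0 0 0 1 0
  0 0 0 1 0
  0 0 0 0 0
After step 4: ants at (3,3),(1,4),(0,4)
  0 0 0 0 4
  0 0 0 0 4
  0 0 0 0 0
  0 0 0 2 0
  0 0 0 0 0

0 0 0 0 4
0 0 0 0 4
0 0 0 0 0
0 0 0 2 0
0 0 0 0 0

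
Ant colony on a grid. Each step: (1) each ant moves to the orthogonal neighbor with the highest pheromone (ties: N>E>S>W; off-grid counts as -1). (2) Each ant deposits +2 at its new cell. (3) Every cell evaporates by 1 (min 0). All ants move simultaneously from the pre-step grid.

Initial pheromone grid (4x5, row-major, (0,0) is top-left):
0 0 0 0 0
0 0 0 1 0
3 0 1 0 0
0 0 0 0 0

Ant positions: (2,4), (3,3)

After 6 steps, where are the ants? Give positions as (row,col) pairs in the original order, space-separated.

Step 1: ant0:(2,4)->N->(1,4) | ant1:(3,3)->N->(2,3)
  grid max=2 at (2,0)
Step 2: ant0:(1,4)->N->(0,4) | ant1:(2,3)->N->(1,3)
  grid max=1 at (0,4)
Step 3: ant0:(0,4)->S->(1,4) | ant1:(1,3)->N->(0,3)
  grid max=1 at (0,3)
Step 4: ant0:(1,4)->N->(0,4) | ant1:(0,3)->E->(0,4)
  grid max=3 at (0,4)
Step 5: ant0:(0,4)->S->(1,4) | ant1:(0,4)->S->(1,4)
  grid max=3 at (1,4)
Step 6: ant0:(1,4)->N->(0,4) | ant1:(1,4)->N->(0,4)
  grid max=5 at (0,4)

(0,4) (0,4)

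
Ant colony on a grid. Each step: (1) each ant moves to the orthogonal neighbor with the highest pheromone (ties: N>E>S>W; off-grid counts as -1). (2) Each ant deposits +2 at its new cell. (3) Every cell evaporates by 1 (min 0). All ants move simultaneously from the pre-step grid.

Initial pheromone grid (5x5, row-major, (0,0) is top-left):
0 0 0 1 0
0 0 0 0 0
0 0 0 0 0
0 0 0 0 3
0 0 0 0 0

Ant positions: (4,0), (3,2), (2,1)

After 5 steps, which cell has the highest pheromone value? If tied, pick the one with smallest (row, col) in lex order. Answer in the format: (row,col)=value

Step 1: ant0:(4,0)->N->(3,0) | ant1:(3,2)->N->(2,2) | ant2:(2,1)->N->(1,1)
  grid max=2 at (3,4)
Step 2: ant0:(3,0)->N->(2,0) | ant1:(2,2)->N->(1,2) | ant2:(1,1)->N->(0,1)
  grid max=1 at (0,1)
Step 3: ant0:(2,0)->N->(1,0) | ant1:(1,2)->N->(0,2) | ant2:(0,1)->E->(0,2)
  grid max=3 at (0,2)
Step 4: ant0:(1,0)->N->(0,0) | ant1:(0,2)->E->(0,3) | ant2:(0,2)->E->(0,3)
  grid max=3 at (0,3)
Step 5: ant0:(0,0)->E->(0,1) | ant1:(0,3)->W->(0,2) | ant2:(0,3)->W->(0,2)
  grid max=5 at (0,2)
Final grid:
  0 1 5 2 0
  0 0 0 0 0
  0 0 0 0 0
  0 0 0 0 0
  0 0 0 0 0
Max pheromone 5 at (0,2)

Answer: (0,2)=5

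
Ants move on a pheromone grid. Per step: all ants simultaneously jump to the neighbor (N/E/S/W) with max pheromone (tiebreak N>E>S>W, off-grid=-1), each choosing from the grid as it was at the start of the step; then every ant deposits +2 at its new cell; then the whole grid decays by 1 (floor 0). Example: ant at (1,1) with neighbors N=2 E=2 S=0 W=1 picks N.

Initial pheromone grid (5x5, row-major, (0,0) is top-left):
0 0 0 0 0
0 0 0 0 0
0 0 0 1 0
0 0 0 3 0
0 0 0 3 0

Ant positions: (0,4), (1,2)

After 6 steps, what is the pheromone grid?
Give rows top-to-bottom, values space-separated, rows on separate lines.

After step 1: ants at (1,4),(0,2)
  0 0 1 0 0
  0 0 0 0 1
  0 0 0 0 0
  0 0 0 2 0
  0 0 0 2 0
After step 2: ants at (0,4),(0,3)
  0 0 0 1 1
  0 0 0 0 0
  0 0 0 0 0
  0 0 0 1 0
  0 0 0 1 0
After step 3: ants at (0,3),(0,4)
  0 0 0 2 2
  0 0 0 0 0
  0 0 0 0 0
  0 0 0 0 0
  0 0 0 0 0
After step 4: ants at (0,4),(0,3)
  0 0 0 3 3
  0 0 0 0 0
  0 0 0 0 0
  0 0 0 0 0
  0 0 0 0 0
After step 5: ants at (0,3),(0,4)
  0 0 0 4 4
  0 0 0 0 0
  0 0 0 0 0
  0 0 0 0 0
  0 0 0 0 0
After step 6: ants at (0,4),(0,3)
  0 0 0 5 5
  0 0 0 0 0
  0 0 0 0 0
  0 0 0 0 0
  0 0 0 0 0

0 0 0 5 5
0 0 0 0 0
0 0 0 0 0
0 0 0 0 0
0 0 0 0 0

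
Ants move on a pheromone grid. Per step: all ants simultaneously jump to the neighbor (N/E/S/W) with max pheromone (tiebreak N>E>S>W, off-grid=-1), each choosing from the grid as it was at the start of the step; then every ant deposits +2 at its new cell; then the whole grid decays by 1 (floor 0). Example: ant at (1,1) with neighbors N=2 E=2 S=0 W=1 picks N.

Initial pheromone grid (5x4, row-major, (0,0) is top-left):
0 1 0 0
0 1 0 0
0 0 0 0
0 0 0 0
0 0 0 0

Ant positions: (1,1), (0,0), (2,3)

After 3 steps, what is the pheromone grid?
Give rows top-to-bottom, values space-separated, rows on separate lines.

After step 1: ants at (0,1),(0,1),(1,3)
  0 4 0 0
  0 0 0 1
  0 0 0 0
  0 0 0 0
  0 0 0 0
After step 2: ants at (0,2),(0,2),(0,3)
  0 3 3 1
  0 0 0 0
  0 0 0 0
  0 0 0 0
  0 0 0 0
After step 3: ants at (0,1),(0,1),(0,2)
  0 6 4 0
  0 0 0 0
  0 0 0 0
  0 0 0 0
  0 0 0 0

0 6 4 0
0 0 0 0
0 0 0 0
0 0 0 0
0 0 0 0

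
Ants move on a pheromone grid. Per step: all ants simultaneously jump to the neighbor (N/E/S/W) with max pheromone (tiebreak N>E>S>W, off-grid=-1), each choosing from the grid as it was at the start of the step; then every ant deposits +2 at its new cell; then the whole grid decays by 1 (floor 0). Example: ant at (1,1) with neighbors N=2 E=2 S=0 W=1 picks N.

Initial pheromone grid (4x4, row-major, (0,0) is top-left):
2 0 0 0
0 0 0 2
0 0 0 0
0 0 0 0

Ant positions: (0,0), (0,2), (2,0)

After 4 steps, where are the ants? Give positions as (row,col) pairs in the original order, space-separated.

Step 1: ant0:(0,0)->E->(0,1) | ant1:(0,2)->E->(0,3) | ant2:(2,0)->N->(1,0)
  grid max=1 at (0,0)
Step 2: ant0:(0,1)->W->(0,0) | ant1:(0,3)->S->(1,3) | ant2:(1,0)->N->(0,0)
  grid max=4 at (0,0)
Step 3: ant0:(0,0)->E->(0,1) | ant1:(1,3)->N->(0,3) | ant2:(0,0)->E->(0,1)
  grid max=3 at (0,0)
Step 4: ant0:(0,1)->W->(0,0) | ant1:(0,3)->S->(1,3) | ant2:(0,1)->W->(0,0)
  grid max=6 at (0,0)

(0,0) (1,3) (0,0)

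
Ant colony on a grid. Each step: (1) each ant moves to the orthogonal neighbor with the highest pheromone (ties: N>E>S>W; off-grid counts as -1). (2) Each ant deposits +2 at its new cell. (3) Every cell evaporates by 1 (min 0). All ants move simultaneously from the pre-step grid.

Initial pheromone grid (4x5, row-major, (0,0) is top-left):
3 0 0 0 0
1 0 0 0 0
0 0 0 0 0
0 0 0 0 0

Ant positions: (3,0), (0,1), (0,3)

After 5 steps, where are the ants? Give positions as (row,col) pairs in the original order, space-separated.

Step 1: ant0:(3,0)->N->(2,0) | ant1:(0,1)->W->(0,0) | ant2:(0,3)->E->(0,4)
  grid max=4 at (0,0)
Step 2: ant0:(2,0)->N->(1,0) | ant1:(0,0)->E->(0,1) | ant2:(0,4)->S->(1,4)
  grid max=3 at (0,0)
Step 3: ant0:(1,0)->N->(0,0) | ant1:(0,1)->W->(0,0) | ant2:(1,4)->N->(0,4)
  grid max=6 at (0,0)
Step 4: ant0:(0,0)->E->(0,1) | ant1:(0,0)->E->(0,1) | ant2:(0,4)->S->(1,4)
  grid max=5 at (0,0)
Step 5: ant0:(0,1)->W->(0,0) | ant1:(0,1)->W->(0,0) | ant2:(1,4)->N->(0,4)
  grid max=8 at (0,0)

(0,0) (0,0) (0,4)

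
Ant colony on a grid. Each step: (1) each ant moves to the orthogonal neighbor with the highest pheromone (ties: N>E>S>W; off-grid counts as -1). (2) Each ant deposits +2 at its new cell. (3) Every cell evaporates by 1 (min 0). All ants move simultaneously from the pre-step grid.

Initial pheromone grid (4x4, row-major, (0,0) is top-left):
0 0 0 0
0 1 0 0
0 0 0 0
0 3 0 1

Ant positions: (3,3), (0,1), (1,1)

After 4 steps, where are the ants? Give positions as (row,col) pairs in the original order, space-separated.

Step 1: ant0:(3,3)->N->(2,3) | ant1:(0,1)->S->(1,1) | ant2:(1,1)->N->(0,1)
  grid max=2 at (1,1)
Step 2: ant0:(2,3)->N->(1,3) | ant1:(1,1)->N->(0,1) | ant2:(0,1)->S->(1,1)
  grid max=3 at (1,1)
Step 3: ant0:(1,3)->N->(0,3) | ant1:(0,1)->S->(1,1) | ant2:(1,1)->N->(0,1)
  grid max=4 at (1,1)
Step 4: ant0:(0,3)->S->(1,3) | ant1:(1,1)->N->(0,1) | ant2:(0,1)->S->(1,1)
  grid max=5 at (1,1)

(1,3) (0,1) (1,1)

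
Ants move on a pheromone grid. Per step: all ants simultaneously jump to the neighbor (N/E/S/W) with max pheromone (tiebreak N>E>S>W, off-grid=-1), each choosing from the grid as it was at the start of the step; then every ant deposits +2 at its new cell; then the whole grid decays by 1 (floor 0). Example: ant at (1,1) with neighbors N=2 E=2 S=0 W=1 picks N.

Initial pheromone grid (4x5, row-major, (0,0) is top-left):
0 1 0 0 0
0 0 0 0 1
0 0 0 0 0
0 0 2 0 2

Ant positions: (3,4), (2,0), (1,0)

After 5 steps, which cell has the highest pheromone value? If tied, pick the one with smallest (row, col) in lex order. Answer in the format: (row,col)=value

Answer: (0,0)=5

Derivation:
Step 1: ant0:(3,4)->N->(2,4) | ant1:(2,0)->N->(1,0) | ant2:(1,0)->N->(0,0)
  grid max=1 at (0,0)
Step 2: ant0:(2,4)->S->(3,4) | ant1:(1,0)->N->(0,0) | ant2:(0,0)->S->(1,0)
  grid max=2 at (0,0)
Step 3: ant0:(3,4)->N->(2,4) | ant1:(0,0)->S->(1,0) | ant2:(1,0)->N->(0,0)
  grid max=3 at (0,0)
Step 4: ant0:(2,4)->S->(3,4) | ant1:(1,0)->N->(0,0) | ant2:(0,0)->S->(1,0)
  grid max=4 at (0,0)
Step 5: ant0:(3,4)->N->(2,4) | ant1:(0,0)->S->(1,0) | ant2:(1,0)->N->(0,0)
  grid max=5 at (0,0)
Final grid:
  5 0 0 0 0
  5 0 0 0 0
  0 0 0 0 1
  0 0 0 0 1
Max pheromone 5 at (0,0)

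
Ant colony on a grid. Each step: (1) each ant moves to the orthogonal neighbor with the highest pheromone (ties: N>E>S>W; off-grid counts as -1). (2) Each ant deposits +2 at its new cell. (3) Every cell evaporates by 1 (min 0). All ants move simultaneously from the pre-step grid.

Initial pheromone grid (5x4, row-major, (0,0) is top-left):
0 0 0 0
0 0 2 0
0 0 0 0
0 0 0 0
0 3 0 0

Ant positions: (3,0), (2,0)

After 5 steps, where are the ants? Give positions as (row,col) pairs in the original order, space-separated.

Step 1: ant0:(3,0)->N->(2,0) | ant1:(2,0)->N->(1,0)
  grid max=2 at (4,1)
Step 2: ant0:(2,0)->N->(1,0) | ant1:(1,0)->S->(2,0)
  grid max=2 at (1,0)
Step 3: ant0:(1,0)->S->(2,0) | ant1:(2,0)->N->(1,0)
  grid max=3 at (1,0)
Step 4: ant0:(2,0)->N->(1,0) | ant1:(1,0)->S->(2,0)
  grid max=4 at (1,0)
Step 5: ant0:(1,0)->S->(2,0) | ant1:(2,0)->N->(1,0)
  grid max=5 at (1,0)

(2,0) (1,0)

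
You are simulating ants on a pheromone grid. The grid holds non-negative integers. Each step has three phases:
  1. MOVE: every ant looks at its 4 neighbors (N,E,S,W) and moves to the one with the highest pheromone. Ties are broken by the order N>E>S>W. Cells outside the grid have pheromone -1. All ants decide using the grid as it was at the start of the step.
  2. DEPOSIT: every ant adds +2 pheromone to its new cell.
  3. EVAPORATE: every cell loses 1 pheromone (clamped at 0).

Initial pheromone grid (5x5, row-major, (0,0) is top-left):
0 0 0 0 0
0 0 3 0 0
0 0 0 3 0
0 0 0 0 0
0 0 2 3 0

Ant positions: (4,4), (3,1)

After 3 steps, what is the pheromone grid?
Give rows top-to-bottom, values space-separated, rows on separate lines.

After step 1: ants at (4,3),(2,1)
  0 0 0 0 0
  0 0 2 0 0
  0 1 0 2 0
  0 0 0 0 0
  0 0 1 4 0
After step 2: ants at (4,2),(1,1)
  0 0 0 0 0
  0 1 1 0 0
  0 0 0 1 0
  0 0 0 0 0
  0 0 2 3 0
After step 3: ants at (4,3),(1,2)
  0 0 0 0 0
  0 0 2 0 0
  0 0 0 0 0
  0 0 0 0 0
  0 0 1 4 0

0 0 0 0 0
0 0 2 0 0
0 0 0 0 0
0 0 0 0 0
0 0 1 4 0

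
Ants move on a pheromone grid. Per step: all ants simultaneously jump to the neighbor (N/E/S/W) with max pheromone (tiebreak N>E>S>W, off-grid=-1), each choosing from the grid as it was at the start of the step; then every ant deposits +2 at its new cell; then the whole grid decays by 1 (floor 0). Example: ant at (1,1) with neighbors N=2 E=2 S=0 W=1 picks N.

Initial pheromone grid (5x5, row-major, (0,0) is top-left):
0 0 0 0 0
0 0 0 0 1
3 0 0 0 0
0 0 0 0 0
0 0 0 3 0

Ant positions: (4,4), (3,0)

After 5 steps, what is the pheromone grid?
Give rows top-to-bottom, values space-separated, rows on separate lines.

After step 1: ants at (4,3),(2,0)
  0 0 0 0 0
  0 0 0 0 0
  4 0 0 0 0
  0 0 0 0 0
  0 0 0 4 0
After step 2: ants at (3,3),(1,0)
  0 0 0 0 0
  1 0 0 0 0
  3 0 0 0 0
  0 0 0 1 0
  0 0 0 3 0
After step 3: ants at (4,3),(2,0)
  0 0 0 0 0
  0 0 0 0 0
  4 0 0 0 0
  0 0 0 0 0
  0 0 0 4 0
After step 4: ants at (3,3),(1,0)
  0 0 0 0 0
  1 0 0 0 0
  3 0 0 0 0
  0 0 0 1 0
  0 0 0 3 0
After step 5: ants at (4,3),(2,0)
  0 0 0 0 0
  0 0 0 0 0
  4 0 0 0 0
  0 0 0 0 0
  0 0 0 4 0

0 0 0 0 0
0 0 0 0 0
4 0 0 0 0
0 0 0 0 0
0 0 0 4 0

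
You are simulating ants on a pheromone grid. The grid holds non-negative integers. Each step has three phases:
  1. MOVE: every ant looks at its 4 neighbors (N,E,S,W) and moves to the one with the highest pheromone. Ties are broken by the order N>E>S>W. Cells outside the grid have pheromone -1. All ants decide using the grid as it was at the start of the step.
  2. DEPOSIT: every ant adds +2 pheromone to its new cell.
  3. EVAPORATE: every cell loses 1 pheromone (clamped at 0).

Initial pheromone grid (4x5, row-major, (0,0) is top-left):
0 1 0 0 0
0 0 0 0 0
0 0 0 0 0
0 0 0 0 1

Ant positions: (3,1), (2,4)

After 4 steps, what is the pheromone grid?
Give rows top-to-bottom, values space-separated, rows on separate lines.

After step 1: ants at (2,1),(3,4)
  0 0 0 0 0
  0 0 0 0 0
  0 1 0 0 0
  0 0 0 0 2
After step 2: ants at (1,1),(2,4)
  0 0 0 0 0
  0 1 0 0 0
  0 0 0 0 1
  0 0 0 0 1
After step 3: ants at (0,1),(3,4)
  0 1 0 0 0
  0 0 0 0 0
  0 0 0 0 0
  0 0 0 0 2
After step 4: ants at (0,2),(2,4)
  0 0 1 0 0
  0 0 0 0 0
  0 0 0 0 1
  0 0 0 0 1

0 0 1 0 0
0 0 0 0 0
0 0 0 0 1
0 0 0 0 1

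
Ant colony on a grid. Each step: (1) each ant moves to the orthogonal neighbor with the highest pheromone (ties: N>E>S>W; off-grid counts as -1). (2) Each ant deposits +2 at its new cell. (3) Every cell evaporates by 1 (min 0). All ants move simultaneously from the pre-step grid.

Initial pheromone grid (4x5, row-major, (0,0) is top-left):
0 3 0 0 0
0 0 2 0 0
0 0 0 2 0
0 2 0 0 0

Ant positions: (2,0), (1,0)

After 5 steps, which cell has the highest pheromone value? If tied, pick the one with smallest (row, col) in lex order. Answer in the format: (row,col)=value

Answer: (0,1)=6

Derivation:
Step 1: ant0:(2,0)->N->(1,0) | ant1:(1,0)->N->(0,0)
  grid max=2 at (0,1)
Step 2: ant0:(1,0)->N->(0,0) | ant1:(0,0)->E->(0,1)
  grid max=3 at (0,1)
Step 3: ant0:(0,0)->E->(0,1) | ant1:(0,1)->W->(0,0)
  grid max=4 at (0,1)
Step 4: ant0:(0,1)->W->(0,0) | ant1:(0,0)->E->(0,1)
  grid max=5 at (0,1)
Step 5: ant0:(0,0)->E->(0,1) | ant1:(0,1)->W->(0,0)
  grid max=6 at (0,1)
Final grid:
  5 6 0 0 0
  0 0 0 0 0
  0 0 0 0 0
  0 0 0 0 0
Max pheromone 6 at (0,1)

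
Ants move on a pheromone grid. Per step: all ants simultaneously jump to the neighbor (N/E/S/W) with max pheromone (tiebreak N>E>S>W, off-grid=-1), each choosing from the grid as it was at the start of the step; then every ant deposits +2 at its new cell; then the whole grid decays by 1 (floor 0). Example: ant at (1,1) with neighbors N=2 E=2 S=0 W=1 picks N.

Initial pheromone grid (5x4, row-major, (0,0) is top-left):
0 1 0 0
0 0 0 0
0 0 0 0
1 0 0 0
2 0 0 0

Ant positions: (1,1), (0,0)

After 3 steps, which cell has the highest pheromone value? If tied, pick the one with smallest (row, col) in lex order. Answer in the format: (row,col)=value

Answer: (0,1)=6

Derivation:
Step 1: ant0:(1,1)->N->(0,1) | ant1:(0,0)->E->(0,1)
  grid max=4 at (0,1)
Step 2: ant0:(0,1)->E->(0,2) | ant1:(0,1)->E->(0,2)
  grid max=3 at (0,1)
Step 3: ant0:(0,2)->W->(0,1) | ant1:(0,2)->W->(0,1)
  grid max=6 at (0,1)
Final grid:
  0 6 2 0
  0 0 0 0
  0 0 0 0
  0 0 0 0
  0 0 0 0
Max pheromone 6 at (0,1)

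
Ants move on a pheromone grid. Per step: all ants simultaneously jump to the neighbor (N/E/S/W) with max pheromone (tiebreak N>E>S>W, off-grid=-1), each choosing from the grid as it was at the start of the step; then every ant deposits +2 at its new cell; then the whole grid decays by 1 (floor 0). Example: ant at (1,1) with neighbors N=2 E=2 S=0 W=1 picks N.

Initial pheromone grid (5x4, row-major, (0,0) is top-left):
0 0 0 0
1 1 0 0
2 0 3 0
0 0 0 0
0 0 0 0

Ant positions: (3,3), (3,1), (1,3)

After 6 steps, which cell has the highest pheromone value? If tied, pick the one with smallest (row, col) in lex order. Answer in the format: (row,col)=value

Step 1: ant0:(3,3)->N->(2,3) | ant1:(3,1)->N->(2,1) | ant2:(1,3)->N->(0,3)
  grid max=2 at (2,2)
Step 2: ant0:(2,3)->W->(2,2) | ant1:(2,1)->E->(2,2) | ant2:(0,3)->S->(1,3)
  grid max=5 at (2,2)
Step 3: ant0:(2,2)->N->(1,2) | ant1:(2,2)->N->(1,2) | ant2:(1,3)->N->(0,3)
  grid max=4 at (2,2)
Step 4: ant0:(1,2)->S->(2,2) | ant1:(1,2)->S->(2,2) | ant2:(0,3)->S->(1,3)
  grid max=7 at (2,2)
Step 5: ant0:(2,2)->N->(1,2) | ant1:(2,2)->N->(1,2) | ant2:(1,3)->W->(1,2)
  grid max=7 at (1,2)
Step 6: ant0:(1,2)->S->(2,2) | ant1:(1,2)->S->(2,2) | ant2:(1,2)->S->(2,2)
  grid max=11 at (2,2)
Final grid:
  0 0 0 0
  0 0 6 0
  0 0 11 0
  0 0 0 0
  0 0 0 0
Max pheromone 11 at (2,2)

Answer: (2,2)=11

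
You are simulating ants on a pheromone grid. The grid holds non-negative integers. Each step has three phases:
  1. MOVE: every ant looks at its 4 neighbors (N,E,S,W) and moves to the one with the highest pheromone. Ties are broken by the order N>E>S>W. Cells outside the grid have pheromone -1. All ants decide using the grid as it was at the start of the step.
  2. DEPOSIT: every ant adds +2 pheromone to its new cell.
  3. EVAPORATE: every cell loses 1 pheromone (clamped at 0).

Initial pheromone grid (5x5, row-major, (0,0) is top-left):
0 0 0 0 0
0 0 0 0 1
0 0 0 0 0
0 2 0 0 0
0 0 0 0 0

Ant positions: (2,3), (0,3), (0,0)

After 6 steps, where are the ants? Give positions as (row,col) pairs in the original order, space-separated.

Step 1: ant0:(2,3)->N->(1,3) | ant1:(0,3)->E->(0,4) | ant2:(0,0)->E->(0,1)
  grid max=1 at (0,1)
Step 2: ant0:(1,3)->N->(0,3) | ant1:(0,4)->S->(1,4) | ant2:(0,1)->E->(0,2)
  grid max=1 at (0,2)
Step 3: ant0:(0,3)->W->(0,2) | ant1:(1,4)->N->(0,4) | ant2:(0,2)->E->(0,3)
  grid max=2 at (0,2)
Step 4: ant0:(0,2)->E->(0,3) | ant1:(0,4)->W->(0,3) | ant2:(0,3)->W->(0,2)
  grid max=5 at (0,3)
Step 5: ant0:(0,3)->W->(0,2) | ant1:(0,3)->W->(0,2) | ant2:(0,2)->E->(0,3)
  grid max=6 at (0,2)
Step 6: ant0:(0,2)->E->(0,3) | ant1:(0,2)->E->(0,3) | ant2:(0,3)->W->(0,2)
  grid max=9 at (0,3)

(0,3) (0,3) (0,2)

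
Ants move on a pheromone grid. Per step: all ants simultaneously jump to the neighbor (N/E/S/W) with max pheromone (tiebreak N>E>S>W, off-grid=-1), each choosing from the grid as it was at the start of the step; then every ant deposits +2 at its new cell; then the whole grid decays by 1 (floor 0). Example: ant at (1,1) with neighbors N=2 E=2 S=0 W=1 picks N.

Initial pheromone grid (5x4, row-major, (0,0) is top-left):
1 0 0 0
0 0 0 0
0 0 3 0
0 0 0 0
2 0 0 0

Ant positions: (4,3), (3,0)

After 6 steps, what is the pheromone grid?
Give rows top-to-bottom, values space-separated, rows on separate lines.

After step 1: ants at (3,3),(4,0)
  0 0 0 0
  0 0 0 0
  0 0 2 0
  0 0 0 1
  3 0 0 0
After step 2: ants at (2,3),(3,0)
  0 0 0 0
  0 0 0 0
  0 0 1 1
  1 0 0 0
  2 0 0 0
After step 3: ants at (2,2),(4,0)
  0 0 0 0
  0 0 0 0
  0 0 2 0
  0 0 0 0
  3 0 0 0
After step 4: ants at (1,2),(3,0)
  0 0 0 0
  0 0 1 0
  0 0 1 0
  1 0 0 0
  2 0 0 0
After step 5: ants at (2,2),(4,0)
  0 0 0 0
  0 0 0 0
  0 0 2 0
  0 0 0 0
  3 0 0 0
After step 6: ants at (1,2),(3,0)
  0 0 0 0
  0 0 1 0
  0 0 1 0
  1 0 0 0
  2 0 0 0

0 0 0 0
0 0 1 0
0 0 1 0
1 0 0 0
2 0 0 0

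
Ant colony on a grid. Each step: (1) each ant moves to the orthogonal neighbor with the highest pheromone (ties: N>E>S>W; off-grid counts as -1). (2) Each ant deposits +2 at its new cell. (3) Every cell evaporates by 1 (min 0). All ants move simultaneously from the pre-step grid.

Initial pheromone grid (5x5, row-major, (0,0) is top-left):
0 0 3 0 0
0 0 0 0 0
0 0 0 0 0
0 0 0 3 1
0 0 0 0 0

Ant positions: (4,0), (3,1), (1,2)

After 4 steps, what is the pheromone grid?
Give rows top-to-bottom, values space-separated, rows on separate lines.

After step 1: ants at (3,0),(2,1),(0,2)
  0 0 4 0 0
  0 0 0 0 0
  0 1 0 0 0
  1 0 0 2 0
  0 0 0 0 0
After step 2: ants at (2,0),(1,1),(0,3)
  0 0 3 1 0
  0 1 0 0 0
  1 0 0 0 0
  0 0 0 1 0
  0 0 0 0 0
After step 3: ants at (1,0),(0,1),(0,2)
  0 1 4 0 0
  1 0 0 0 0
  0 0 0 0 0
  0 0 0 0 0
  0 0 0 0 0
After step 4: ants at (0,0),(0,2),(0,1)
  1 2 5 0 0
  0 0 0 0 0
  0 0 0 0 0
  0 0 0 0 0
  0 0 0 0 0

1 2 5 0 0
0 0 0 0 0
0 0 0 0 0
0 0 0 0 0
0 0 0 0 0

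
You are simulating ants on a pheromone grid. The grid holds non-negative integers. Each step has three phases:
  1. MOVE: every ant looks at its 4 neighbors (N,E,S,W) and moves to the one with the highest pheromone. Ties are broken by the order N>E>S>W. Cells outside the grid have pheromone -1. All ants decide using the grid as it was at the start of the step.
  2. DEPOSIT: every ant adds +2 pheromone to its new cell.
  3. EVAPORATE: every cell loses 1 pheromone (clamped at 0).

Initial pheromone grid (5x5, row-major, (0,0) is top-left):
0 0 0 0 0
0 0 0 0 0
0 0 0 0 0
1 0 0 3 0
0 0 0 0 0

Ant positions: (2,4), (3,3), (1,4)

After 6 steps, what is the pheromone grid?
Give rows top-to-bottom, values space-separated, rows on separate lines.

After step 1: ants at (1,4),(2,3),(0,4)
  0 0 0 0 1
  0 0 0 0 1
  0 0 0 1 0
  0 0 0 2 0
  0 0 0 0 0
After step 2: ants at (0,4),(3,3),(1,4)
  0 0 0 0 2
  0 0 0 0 2
  0 0 0 0 0
  0 0 0 3 0
  0 0 0 0 0
After step 3: ants at (1,4),(2,3),(0,4)
  0 0 0 0 3
  0 0 0 0 3
  0 0 0 1 0
  0 0 0 2 0
  0 0 0 0 0
After step 4: ants at (0,4),(3,3),(1,4)
  0 0 0 0 4
  0 0 0 0 4
  0 0 0 0 0
  0 0 0 3 0
  0 0 0 0 0
After step 5: ants at (1,4),(2,3),(0,4)
  0 0 0 0 5
  0 0 0 0 5
  0 0 0 1 0
  0 0 0 2 0
  0 0 0 0 0
After step 6: ants at (0,4),(3,3),(1,4)
  0 0 0 0 6
  0 0 0 0 6
  0 0 0 0 0
  0 0 0 3 0
  0 0 0 0 0

0 0 0 0 6
0 0 0 0 6
0 0 0 0 0
0 0 0 3 0
0 0 0 0 0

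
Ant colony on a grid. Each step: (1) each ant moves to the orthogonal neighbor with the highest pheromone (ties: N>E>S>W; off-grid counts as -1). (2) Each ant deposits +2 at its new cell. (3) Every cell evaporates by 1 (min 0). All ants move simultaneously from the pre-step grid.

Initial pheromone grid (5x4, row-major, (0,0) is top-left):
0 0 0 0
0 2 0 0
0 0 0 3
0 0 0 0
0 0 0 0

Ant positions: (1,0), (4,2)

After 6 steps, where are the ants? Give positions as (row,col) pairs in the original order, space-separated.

Step 1: ant0:(1,0)->E->(1,1) | ant1:(4,2)->N->(3,2)
  grid max=3 at (1,1)
Step 2: ant0:(1,1)->N->(0,1) | ant1:(3,2)->N->(2,2)
  grid max=2 at (1,1)
Step 3: ant0:(0,1)->S->(1,1) | ant1:(2,2)->E->(2,3)
  grid max=3 at (1,1)
Step 4: ant0:(1,1)->N->(0,1) | ant1:(2,3)->N->(1,3)
  grid max=2 at (1,1)
Step 5: ant0:(0,1)->S->(1,1) | ant1:(1,3)->S->(2,3)
  grid max=3 at (1,1)
Step 6: ant0:(1,1)->N->(0,1) | ant1:(2,3)->N->(1,3)
  grid max=2 at (1,1)

(0,1) (1,3)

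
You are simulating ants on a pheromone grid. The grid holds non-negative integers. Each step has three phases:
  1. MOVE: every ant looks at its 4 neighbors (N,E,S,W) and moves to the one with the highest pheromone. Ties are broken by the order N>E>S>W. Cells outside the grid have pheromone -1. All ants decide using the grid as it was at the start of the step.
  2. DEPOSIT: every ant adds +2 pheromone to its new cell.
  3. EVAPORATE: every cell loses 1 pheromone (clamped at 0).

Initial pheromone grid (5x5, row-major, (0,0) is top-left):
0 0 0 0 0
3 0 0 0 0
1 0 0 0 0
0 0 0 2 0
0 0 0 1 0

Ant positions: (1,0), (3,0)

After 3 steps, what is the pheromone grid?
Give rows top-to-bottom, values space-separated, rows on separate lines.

After step 1: ants at (2,0),(2,0)
  0 0 0 0 0
  2 0 0 0 0
  4 0 0 0 0
  0 0 0 1 0
  0 0 0 0 0
After step 2: ants at (1,0),(1,0)
  0 0 0 0 0
  5 0 0 0 0
  3 0 0 0 0
  0 0 0 0 0
  0 0 0 0 0
After step 3: ants at (2,0),(2,0)
  0 0 0 0 0
  4 0 0 0 0
  6 0 0 0 0
  0 0 0 0 0
  0 0 0 0 0

0 0 0 0 0
4 0 0 0 0
6 0 0 0 0
0 0 0 0 0
0 0 0 0 0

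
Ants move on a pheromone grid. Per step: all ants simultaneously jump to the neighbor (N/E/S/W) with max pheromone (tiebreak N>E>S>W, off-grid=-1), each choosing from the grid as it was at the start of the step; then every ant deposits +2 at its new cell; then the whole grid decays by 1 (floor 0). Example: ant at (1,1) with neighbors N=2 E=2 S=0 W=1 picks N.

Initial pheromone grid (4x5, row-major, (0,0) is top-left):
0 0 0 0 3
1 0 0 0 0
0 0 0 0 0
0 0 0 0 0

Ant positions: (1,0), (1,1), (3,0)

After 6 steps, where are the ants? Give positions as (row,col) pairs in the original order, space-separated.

Step 1: ant0:(1,0)->N->(0,0) | ant1:(1,1)->W->(1,0) | ant2:(3,0)->N->(2,0)
  grid max=2 at (0,4)
Step 2: ant0:(0,0)->S->(1,0) | ant1:(1,0)->N->(0,0) | ant2:(2,0)->N->(1,0)
  grid max=5 at (1,0)
Step 3: ant0:(1,0)->N->(0,0) | ant1:(0,0)->S->(1,0) | ant2:(1,0)->N->(0,0)
  grid max=6 at (1,0)
Step 4: ant0:(0,0)->S->(1,0) | ant1:(1,0)->N->(0,0) | ant2:(0,0)->S->(1,0)
  grid max=9 at (1,0)
Step 5: ant0:(1,0)->N->(0,0) | ant1:(0,0)->S->(1,0) | ant2:(1,0)->N->(0,0)
  grid max=10 at (1,0)
Step 6: ant0:(0,0)->S->(1,0) | ant1:(1,0)->N->(0,0) | ant2:(0,0)->S->(1,0)
  grid max=13 at (1,0)

(1,0) (0,0) (1,0)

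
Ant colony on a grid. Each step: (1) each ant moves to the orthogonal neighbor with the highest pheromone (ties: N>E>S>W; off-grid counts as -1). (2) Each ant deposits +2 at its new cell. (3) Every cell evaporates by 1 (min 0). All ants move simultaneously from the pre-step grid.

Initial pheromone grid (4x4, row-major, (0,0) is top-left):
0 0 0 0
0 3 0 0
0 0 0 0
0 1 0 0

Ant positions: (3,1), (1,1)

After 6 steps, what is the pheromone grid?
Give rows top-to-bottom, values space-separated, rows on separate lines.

After step 1: ants at (2,1),(0,1)
  0 1 0 0
  0 2 0 0
  0 1 0 0
  0 0 0 0
After step 2: ants at (1,1),(1,1)
  0 0 0 0
  0 5 0 0
  0 0 0 0
  0 0 0 0
After step 3: ants at (0,1),(0,1)
  0 3 0 0
  0 4 0 0
  0 0 0 0
  0 0 0 0
After step 4: ants at (1,1),(1,1)
  0 2 0 0
  0 7 0 0
  0 0 0 0
  0 0 0 0
After step 5: ants at (0,1),(0,1)
  0 5 0 0
  0 6 0 0
  0 0 0 0
  0 0 0 0
After step 6: ants at (1,1),(1,1)
  0 4 0 0
  0 9 0 0
  0 0 0 0
  0 0 0 0

0 4 0 0
0 9 0 0
0 0 0 0
0 0 0 0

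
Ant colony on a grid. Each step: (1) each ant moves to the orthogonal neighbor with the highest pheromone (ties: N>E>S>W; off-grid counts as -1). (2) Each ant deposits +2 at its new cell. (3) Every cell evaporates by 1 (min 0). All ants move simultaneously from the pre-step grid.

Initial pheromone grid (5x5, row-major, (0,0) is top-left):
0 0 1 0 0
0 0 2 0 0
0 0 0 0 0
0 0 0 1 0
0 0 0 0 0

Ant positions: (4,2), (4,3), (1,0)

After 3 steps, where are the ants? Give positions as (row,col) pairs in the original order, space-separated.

Step 1: ant0:(4,2)->N->(3,2) | ant1:(4,3)->N->(3,3) | ant2:(1,0)->N->(0,0)
  grid max=2 at (3,3)
Step 2: ant0:(3,2)->E->(3,3) | ant1:(3,3)->W->(3,2) | ant2:(0,0)->E->(0,1)
  grid max=3 at (3,3)
Step 3: ant0:(3,3)->W->(3,2) | ant1:(3,2)->E->(3,3) | ant2:(0,1)->E->(0,2)
  grid max=4 at (3,3)

(3,2) (3,3) (0,2)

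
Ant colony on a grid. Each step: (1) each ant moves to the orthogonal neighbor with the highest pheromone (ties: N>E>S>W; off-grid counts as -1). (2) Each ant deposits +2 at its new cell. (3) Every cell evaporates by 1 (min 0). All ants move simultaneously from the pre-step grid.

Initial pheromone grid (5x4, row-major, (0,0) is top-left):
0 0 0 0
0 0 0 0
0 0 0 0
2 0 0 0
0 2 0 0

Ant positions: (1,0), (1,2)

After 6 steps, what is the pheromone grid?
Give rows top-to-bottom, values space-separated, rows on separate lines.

After step 1: ants at (0,0),(0,2)
  1 0 1 0
  0 0 0 0
  0 0 0 0
  1 0 0 0
  0 1 0 0
After step 2: ants at (0,1),(0,3)
  0 1 0 1
  0 0 0 0
  0 0 0 0
  0 0 0 0
  0 0 0 0
After step 3: ants at (0,2),(1,3)
  0 0 1 0
  0 0 0 1
  0 0 0 0
  0 0 0 0
  0 0 0 0
After step 4: ants at (0,3),(0,3)
  0 0 0 3
  0 0 0 0
  0 0 0 0
  0 0 0 0
  0 0 0 0
After step 5: ants at (1,3),(1,3)
  0 0 0 2
  0 0 0 3
  0 0 0 0
  0 0 0 0
  0 0 0 0
After step 6: ants at (0,3),(0,3)
  0 0 0 5
  0 0 0 2
  0 0 0 0
  0 0 0 0
  0 0 0 0

0 0 0 5
0 0 0 2
0 0 0 0
0 0 0 0
0 0 0 0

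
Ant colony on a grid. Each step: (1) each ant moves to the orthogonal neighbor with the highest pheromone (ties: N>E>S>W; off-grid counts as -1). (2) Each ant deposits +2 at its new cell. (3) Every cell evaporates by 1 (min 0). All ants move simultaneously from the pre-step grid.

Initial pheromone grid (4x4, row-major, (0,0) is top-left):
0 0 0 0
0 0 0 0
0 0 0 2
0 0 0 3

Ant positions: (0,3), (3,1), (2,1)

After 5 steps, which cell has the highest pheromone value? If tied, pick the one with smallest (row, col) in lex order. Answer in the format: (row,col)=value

Answer: (1,1)=5

Derivation:
Step 1: ant0:(0,3)->S->(1,3) | ant1:(3,1)->N->(2,1) | ant2:(2,1)->N->(1,1)
  grid max=2 at (3,3)
Step 2: ant0:(1,3)->S->(2,3) | ant1:(2,1)->N->(1,1) | ant2:(1,1)->S->(2,1)
  grid max=2 at (1,1)
Step 3: ant0:(2,3)->S->(3,3) | ant1:(1,1)->S->(2,1) | ant2:(2,1)->N->(1,1)
  grid max=3 at (1,1)
Step 4: ant0:(3,3)->N->(2,3) | ant1:(2,1)->N->(1,1) | ant2:(1,1)->S->(2,1)
  grid max=4 at (1,1)
Step 5: ant0:(2,3)->S->(3,3) | ant1:(1,1)->S->(2,1) | ant2:(2,1)->N->(1,1)
  grid max=5 at (1,1)
Final grid:
  0 0 0 0
  0 5 0 0
  0 5 0 1
  0 0 0 2
Max pheromone 5 at (1,1)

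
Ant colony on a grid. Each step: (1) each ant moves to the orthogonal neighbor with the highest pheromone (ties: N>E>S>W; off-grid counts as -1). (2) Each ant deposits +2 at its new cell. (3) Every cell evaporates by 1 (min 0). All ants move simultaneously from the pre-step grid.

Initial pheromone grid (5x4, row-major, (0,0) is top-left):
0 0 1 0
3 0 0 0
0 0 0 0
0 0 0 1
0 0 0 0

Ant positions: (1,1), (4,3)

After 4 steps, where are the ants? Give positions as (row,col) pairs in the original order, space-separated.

Step 1: ant0:(1,1)->W->(1,0) | ant1:(4,3)->N->(3,3)
  grid max=4 at (1,0)
Step 2: ant0:(1,0)->N->(0,0) | ant1:(3,3)->N->(2,3)
  grid max=3 at (1,0)
Step 3: ant0:(0,0)->S->(1,0) | ant1:(2,3)->S->(3,3)
  grid max=4 at (1,0)
Step 4: ant0:(1,0)->N->(0,0) | ant1:(3,3)->N->(2,3)
  grid max=3 at (1,0)

(0,0) (2,3)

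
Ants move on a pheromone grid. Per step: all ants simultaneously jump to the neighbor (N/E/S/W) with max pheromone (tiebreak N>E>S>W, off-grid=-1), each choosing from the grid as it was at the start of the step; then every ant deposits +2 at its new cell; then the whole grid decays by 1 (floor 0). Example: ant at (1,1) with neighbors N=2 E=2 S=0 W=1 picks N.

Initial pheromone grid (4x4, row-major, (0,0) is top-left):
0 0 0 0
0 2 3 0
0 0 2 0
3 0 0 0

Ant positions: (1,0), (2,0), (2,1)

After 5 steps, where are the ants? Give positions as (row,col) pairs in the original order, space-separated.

Step 1: ant0:(1,0)->E->(1,1) | ant1:(2,0)->S->(3,0) | ant2:(2,1)->N->(1,1)
  grid max=5 at (1,1)
Step 2: ant0:(1,1)->E->(1,2) | ant1:(3,0)->N->(2,0) | ant2:(1,1)->E->(1,2)
  grid max=5 at (1,2)
Step 3: ant0:(1,2)->W->(1,1) | ant1:(2,0)->S->(3,0) | ant2:(1,2)->W->(1,1)
  grid max=7 at (1,1)
Step 4: ant0:(1,1)->E->(1,2) | ant1:(3,0)->N->(2,0) | ant2:(1,1)->E->(1,2)
  grid max=7 at (1,2)
Step 5: ant0:(1,2)->W->(1,1) | ant1:(2,0)->S->(3,0) | ant2:(1,2)->W->(1,1)
  grid max=9 at (1,1)

(1,1) (3,0) (1,1)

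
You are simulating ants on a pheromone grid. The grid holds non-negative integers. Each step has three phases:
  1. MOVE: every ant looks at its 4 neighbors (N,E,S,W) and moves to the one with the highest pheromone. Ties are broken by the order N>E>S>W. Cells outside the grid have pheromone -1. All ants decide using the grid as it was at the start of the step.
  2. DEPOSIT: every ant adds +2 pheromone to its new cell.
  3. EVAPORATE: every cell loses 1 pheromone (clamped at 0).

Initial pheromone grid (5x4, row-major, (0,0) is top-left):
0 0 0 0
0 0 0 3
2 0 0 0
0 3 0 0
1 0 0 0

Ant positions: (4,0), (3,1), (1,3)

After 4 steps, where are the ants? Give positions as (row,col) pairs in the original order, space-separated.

Step 1: ant0:(4,0)->N->(3,0) | ant1:(3,1)->N->(2,1) | ant2:(1,3)->N->(0,3)
  grid max=2 at (1,3)
Step 2: ant0:(3,0)->E->(3,1) | ant1:(2,1)->S->(3,1) | ant2:(0,3)->S->(1,3)
  grid max=5 at (3,1)
Step 3: ant0:(3,1)->N->(2,1) | ant1:(3,1)->N->(2,1) | ant2:(1,3)->N->(0,3)
  grid max=4 at (3,1)
Step 4: ant0:(2,1)->S->(3,1) | ant1:(2,1)->S->(3,1) | ant2:(0,3)->S->(1,3)
  grid max=7 at (3,1)

(3,1) (3,1) (1,3)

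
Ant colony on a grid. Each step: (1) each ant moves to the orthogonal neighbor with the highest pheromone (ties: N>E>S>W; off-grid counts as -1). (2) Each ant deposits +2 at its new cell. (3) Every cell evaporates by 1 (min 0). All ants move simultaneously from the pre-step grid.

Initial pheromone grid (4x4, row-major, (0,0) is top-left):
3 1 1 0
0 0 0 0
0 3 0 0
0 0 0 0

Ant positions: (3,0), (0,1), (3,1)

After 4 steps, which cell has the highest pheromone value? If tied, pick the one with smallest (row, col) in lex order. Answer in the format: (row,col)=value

Answer: (2,1)=7

Derivation:
Step 1: ant0:(3,0)->N->(2,0) | ant1:(0,1)->W->(0,0) | ant2:(3,1)->N->(2,1)
  grid max=4 at (0,0)
Step 2: ant0:(2,0)->E->(2,1) | ant1:(0,0)->E->(0,1) | ant2:(2,1)->W->(2,0)
  grid max=5 at (2,1)
Step 3: ant0:(2,1)->W->(2,0) | ant1:(0,1)->W->(0,0) | ant2:(2,0)->E->(2,1)
  grid max=6 at (2,1)
Step 4: ant0:(2,0)->E->(2,1) | ant1:(0,0)->E->(0,1) | ant2:(2,1)->W->(2,0)
  grid max=7 at (2,1)
Final grid:
  3 1 0 0
  0 0 0 0
  4 7 0 0
  0 0 0 0
Max pheromone 7 at (2,1)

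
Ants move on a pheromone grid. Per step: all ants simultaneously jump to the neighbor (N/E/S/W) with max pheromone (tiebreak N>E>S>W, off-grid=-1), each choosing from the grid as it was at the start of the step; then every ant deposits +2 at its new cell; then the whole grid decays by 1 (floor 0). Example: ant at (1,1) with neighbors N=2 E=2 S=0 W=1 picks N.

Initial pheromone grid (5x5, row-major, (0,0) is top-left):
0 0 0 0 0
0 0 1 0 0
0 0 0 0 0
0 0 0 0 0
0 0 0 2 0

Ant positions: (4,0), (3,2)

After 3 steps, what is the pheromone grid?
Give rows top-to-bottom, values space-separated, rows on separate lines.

After step 1: ants at (3,0),(2,2)
  0 0 0 0 0
  0 0 0 0 0
  0 0 1 0 0
  1 0 0 0 0
  0 0 0 1 0
After step 2: ants at (2,0),(1,2)
  0 0 0 0 0
  0 0 1 0 0
  1 0 0 0 0
  0 0 0 0 0
  0 0 0 0 0
After step 3: ants at (1,0),(0,2)
  0 0 1 0 0
  1 0 0 0 0
  0 0 0 0 0
  0 0 0 0 0
  0 0 0 0 0

0 0 1 0 0
1 0 0 0 0
0 0 0 0 0
0 0 0 0 0
0 0 0 0 0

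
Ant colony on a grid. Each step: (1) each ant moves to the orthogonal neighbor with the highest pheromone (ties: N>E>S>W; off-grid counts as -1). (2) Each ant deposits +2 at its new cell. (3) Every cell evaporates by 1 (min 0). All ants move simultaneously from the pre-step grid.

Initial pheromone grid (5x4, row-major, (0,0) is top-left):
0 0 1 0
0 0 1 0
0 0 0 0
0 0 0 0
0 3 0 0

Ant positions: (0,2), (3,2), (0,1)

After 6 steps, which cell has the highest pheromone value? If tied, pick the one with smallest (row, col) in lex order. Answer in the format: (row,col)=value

Answer: (1,2)=13

Derivation:
Step 1: ant0:(0,2)->S->(1,2) | ant1:(3,2)->N->(2,2) | ant2:(0,1)->E->(0,2)
  grid max=2 at (0,2)
Step 2: ant0:(1,2)->N->(0,2) | ant1:(2,2)->N->(1,2) | ant2:(0,2)->S->(1,2)
  grid max=5 at (1,2)
Step 3: ant0:(0,2)->S->(1,2) | ant1:(1,2)->N->(0,2) | ant2:(1,2)->N->(0,2)
  grid max=6 at (0,2)
Step 4: ant0:(1,2)->N->(0,2) | ant1:(0,2)->S->(1,2) | ant2:(0,2)->S->(1,2)
  grid max=9 at (1,2)
Step 5: ant0:(0,2)->S->(1,2) | ant1:(1,2)->N->(0,2) | ant2:(1,2)->N->(0,2)
  grid max=10 at (0,2)
Step 6: ant0:(1,2)->N->(0,2) | ant1:(0,2)->S->(1,2) | ant2:(0,2)->S->(1,2)
  grid max=13 at (1,2)
Final grid:
  0 0 11 0
  0 0 13 0
  0 0 0 0
  0 0 0 0
  0 0 0 0
Max pheromone 13 at (1,2)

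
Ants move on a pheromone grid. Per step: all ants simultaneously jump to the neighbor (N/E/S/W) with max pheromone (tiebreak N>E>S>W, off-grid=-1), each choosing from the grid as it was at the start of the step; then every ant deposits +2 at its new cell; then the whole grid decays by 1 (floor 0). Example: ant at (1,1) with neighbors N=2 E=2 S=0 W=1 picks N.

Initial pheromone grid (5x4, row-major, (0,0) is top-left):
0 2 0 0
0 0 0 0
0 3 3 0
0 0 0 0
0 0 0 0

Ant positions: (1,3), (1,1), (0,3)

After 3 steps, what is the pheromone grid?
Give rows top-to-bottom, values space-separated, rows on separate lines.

After step 1: ants at (0,3),(2,1),(1,3)
  0 1 0 1
  0 0 0 1
  0 4 2 0
  0 0 0 0
  0 0 0 0
After step 2: ants at (1,3),(2,2),(0,3)
  0 0 0 2
  0 0 0 2
  0 3 3 0
  0 0 0 0
  0 0 0 0
After step 3: ants at (0,3),(2,1),(1,3)
  0 0 0 3
  0 0 0 3
  0 4 2 0
  0 0 0 0
  0 0 0 0

0 0 0 3
0 0 0 3
0 4 2 0
0 0 0 0
0 0 0 0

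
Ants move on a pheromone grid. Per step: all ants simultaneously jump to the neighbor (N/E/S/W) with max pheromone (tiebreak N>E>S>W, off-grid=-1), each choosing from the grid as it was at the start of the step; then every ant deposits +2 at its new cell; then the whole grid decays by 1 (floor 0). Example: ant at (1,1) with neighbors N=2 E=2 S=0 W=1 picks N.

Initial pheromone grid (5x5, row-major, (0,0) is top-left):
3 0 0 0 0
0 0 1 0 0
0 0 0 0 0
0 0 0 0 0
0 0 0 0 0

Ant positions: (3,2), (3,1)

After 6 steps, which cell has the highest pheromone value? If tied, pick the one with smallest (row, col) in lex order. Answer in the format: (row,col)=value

Step 1: ant0:(3,2)->N->(2,2) | ant1:(3,1)->N->(2,1)
  grid max=2 at (0,0)
Step 2: ant0:(2,2)->W->(2,1) | ant1:(2,1)->E->(2,2)
  grid max=2 at (2,1)
Step 3: ant0:(2,1)->E->(2,2) | ant1:(2,2)->W->(2,1)
  grid max=3 at (2,1)
Step 4: ant0:(2,2)->W->(2,1) | ant1:(2,1)->E->(2,2)
  grid max=4 at (2,1)
Step 5: ant0:(2,1)->E->(2,2) | ant1:(2,2)->W->(2,1)
  grid max=5 at (2,1)
Step 6: ant0:(2,2)->W->(2,1) | ant1:(2,1)->E->(2,2)
  grid max=6 at (2,1)
Final grid:
  0 0 0 0 0
  0 0 0 0 0
  0 6 6 0 0
  0 0 0 0 0
  0 0 0 0 0
Max pheromone 6 at (2,1)

Answer: (2,1)=6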